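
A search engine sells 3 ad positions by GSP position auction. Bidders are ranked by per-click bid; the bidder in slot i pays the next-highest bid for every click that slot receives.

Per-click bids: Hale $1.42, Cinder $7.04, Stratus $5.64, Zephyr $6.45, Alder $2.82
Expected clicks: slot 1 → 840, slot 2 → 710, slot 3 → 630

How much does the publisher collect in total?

Total revenue: $11199.00

Per-click bids in order: $7.04 (Cinder) > $6.45 (Zephyr) > $5.64 (Stratus) > $2.82 (Alder) > …
Slot 1: Cinder pays $6.45 × 840 = $5418.00
Slot 2: Zephyr pays $5.64 × 710 = $4004.40
Slot 3: Stratus pays $2.82 × 630 = $1776.60
Total = $11199.00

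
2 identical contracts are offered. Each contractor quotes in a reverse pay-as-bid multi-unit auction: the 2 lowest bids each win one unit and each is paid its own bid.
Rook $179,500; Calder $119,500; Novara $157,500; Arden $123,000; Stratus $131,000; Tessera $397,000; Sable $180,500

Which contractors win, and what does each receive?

Ordering the bids: 119,500 (Calder), 123,000 (Arden), 131,000 (Stratus), 157,500 (Novara), …
Lowest 2: Calder, Arden.
Each winner is paid its own bid: Calder $119,500, Arden $123,000.

Calder $119,500, Arden $123,000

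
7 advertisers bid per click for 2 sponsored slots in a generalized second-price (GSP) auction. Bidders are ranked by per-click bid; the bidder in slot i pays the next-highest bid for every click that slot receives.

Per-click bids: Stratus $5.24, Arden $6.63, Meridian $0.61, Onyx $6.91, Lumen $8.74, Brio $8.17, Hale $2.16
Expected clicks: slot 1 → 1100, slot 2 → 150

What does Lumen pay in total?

Lumen pays $8987.00

Sorting advertisers: $8.74 (Lumen) > $8.17 (Brio) > $6.91 (Onyx) > …
Lumen holds slot 1 → pays next bid $8.17 × 1100 clicks = $8987.00.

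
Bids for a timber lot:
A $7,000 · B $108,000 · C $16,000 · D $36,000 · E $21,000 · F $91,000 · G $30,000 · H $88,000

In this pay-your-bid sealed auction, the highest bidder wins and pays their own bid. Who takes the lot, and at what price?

B pays $108,000

Bids ranked: 108,000 (B) > 91,000 (F) > 88,000 (H) > 36,000 (D) > 30,000 (G) > 21,000 (E) > …
B is highest → pays own bid, $108,000.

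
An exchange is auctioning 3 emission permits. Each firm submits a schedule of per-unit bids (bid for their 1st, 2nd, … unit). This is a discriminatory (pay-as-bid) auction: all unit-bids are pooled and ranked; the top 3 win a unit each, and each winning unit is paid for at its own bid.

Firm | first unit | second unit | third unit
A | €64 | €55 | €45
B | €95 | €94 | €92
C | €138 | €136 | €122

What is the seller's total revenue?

Pooled unit-bids ranked (top 3): 138 (C-1), 136 (C-2), 122 (C-3)
Next rejected bid: €95 (not a price — pay-as-bid).
Each winning unit pays its own bid.
Revenue = 138 + 136 + 122 = €396.

Total revenue: €396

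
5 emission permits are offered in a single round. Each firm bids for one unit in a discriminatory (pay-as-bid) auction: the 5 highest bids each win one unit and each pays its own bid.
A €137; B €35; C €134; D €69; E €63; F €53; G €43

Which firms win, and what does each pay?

A €137, C €134, D €69, E €63, F €53

Bids ranked high→low: 137 (A), 134 (C), 69 (D), 63 (E), 53 (F), 43 (G), 35 (B)
Winners (5 units): A, C, D, E, F.
Each winner pays its own bid: A €137, C €134, D €69, E €63, F €53.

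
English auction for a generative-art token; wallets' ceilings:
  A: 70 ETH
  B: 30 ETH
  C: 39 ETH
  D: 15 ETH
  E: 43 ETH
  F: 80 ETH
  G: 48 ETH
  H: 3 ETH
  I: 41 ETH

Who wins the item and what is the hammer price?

Open ascending-bid auction: the price rises until one bidder remains; the winner pays the price at which the last rival dropped out.
Limits ranked: 80 (F) > 70 (A) > 48 (G) > 43 (E) > 41 (I) > 39 (C) > …
Once the price passes 70 ETH, only F is left; the hammer falls at A's limit of 70 ETH.

F wins at 70 ETH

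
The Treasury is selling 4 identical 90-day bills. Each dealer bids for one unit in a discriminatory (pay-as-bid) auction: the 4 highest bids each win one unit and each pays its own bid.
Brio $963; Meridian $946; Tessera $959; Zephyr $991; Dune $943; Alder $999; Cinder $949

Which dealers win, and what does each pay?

Bids ranked high→low: 999 (Alder), 991 (Zephyr), 963 (Brio), 959 (Tessera), 949 (Cinder), 946 (Meridian), …
Winners (4 units): Alder, Zephyr, Brio, Tessera.
Each winner pays its own bid: Alder $999, Zephyr $991, Brio $963, Tessera $959.

Alder $999, Zephyr $991, Brio $963, Tessera $959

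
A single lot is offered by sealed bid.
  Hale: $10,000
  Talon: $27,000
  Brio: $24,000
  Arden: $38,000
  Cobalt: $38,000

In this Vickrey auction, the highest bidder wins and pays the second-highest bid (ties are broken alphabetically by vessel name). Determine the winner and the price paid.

Arden pays $38,000

Rule: the highest bidder wins and pays the second-highest bid.
Bids in order: 38,000 (Arden) > 38,000 (Cobalt) > 27,000 (Talon) > 24,000 (Brio) > 10,000 (Hale)
Arden and Cobalt tie at $38,000; tie-break gives it to Arden.
Arden is highest; pays the second-highest bid, $38,000.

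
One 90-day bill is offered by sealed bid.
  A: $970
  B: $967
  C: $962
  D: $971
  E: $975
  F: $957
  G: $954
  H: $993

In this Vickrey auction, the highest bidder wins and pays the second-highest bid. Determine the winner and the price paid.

H pays $975

Vickrey auction: the highest bidder wins and pays the second-highest bid.
Sorting bids: 993 (H) > 975 (E) > 971 (D) > 970 (A) > 967 (B) > 962 (C) > …
H is highest; pays the second-highest bid, $975.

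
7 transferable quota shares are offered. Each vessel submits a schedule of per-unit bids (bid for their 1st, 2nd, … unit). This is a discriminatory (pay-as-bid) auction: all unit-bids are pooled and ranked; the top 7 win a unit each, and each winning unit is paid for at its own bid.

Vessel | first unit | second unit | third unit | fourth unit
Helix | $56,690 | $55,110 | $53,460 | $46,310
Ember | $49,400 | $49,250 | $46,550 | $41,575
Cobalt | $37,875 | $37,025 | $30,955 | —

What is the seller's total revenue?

Total revenue: $356,770

All unit-bids, highest first — top 7: 56,690 (Helix-1), 55,110 (Helix-2), 53,460 (Helix-3), 49,400 (Ember-1), 49,250 (Ember-2), 46,550 (Ember-3), 46,310 (Helix-4)
Next rejected bid: $41,575 (not a price — pay-as-bid).
Each winning unit pays its own bid.
Revenue = 56,690 + 55,110 + 53,460 + 49,400 + 49,250 + 46,550 + 46,310 = $356,770.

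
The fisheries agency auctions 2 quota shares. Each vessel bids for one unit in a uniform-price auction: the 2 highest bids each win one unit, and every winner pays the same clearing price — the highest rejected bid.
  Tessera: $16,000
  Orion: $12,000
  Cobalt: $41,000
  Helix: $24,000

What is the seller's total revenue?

Sorting: 41,000 (Cobalt), 24,000 (Helix), 16,000 (Tessera), 12,000 (Orion)
Winners (2 units): Cobalt, Helix.
Highest unsuccessful bid: $16,000 → clearing price.
Total revenue = 2 × $16,000 = $32,000.

Total revenue: $32,000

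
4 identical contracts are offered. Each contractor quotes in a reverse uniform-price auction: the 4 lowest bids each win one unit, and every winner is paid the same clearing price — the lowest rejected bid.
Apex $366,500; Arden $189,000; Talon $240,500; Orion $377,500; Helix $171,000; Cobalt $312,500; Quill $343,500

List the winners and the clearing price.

Sorting: 171,000 (Helix), 189,000 (Arden), 240,500 (Talon), 312,500 (Cobalt), 343,500 (Quill), 366,500 (Apex), …
The 4 lowest are Helix, Arden, Talon, Cobalt.
Lowest unsuccessful bid: $343,500 → clearing price.

Helix, Arden, Talon, Cobalt; each is paid $343,500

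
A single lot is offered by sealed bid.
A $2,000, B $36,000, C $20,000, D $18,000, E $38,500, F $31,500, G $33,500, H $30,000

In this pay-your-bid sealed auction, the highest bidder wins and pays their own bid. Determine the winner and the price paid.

E pays $38,500

Pay-your-bid sealed auction: the highest bidder wins and pays their own bid.
Bids ranked: 38,500 (E) > 36,000 (B) > 33,500 (G) > 31,500 (F) > 30,000 (H) > 20,000 (C) > …
E is highest → pays own bid, $38,500.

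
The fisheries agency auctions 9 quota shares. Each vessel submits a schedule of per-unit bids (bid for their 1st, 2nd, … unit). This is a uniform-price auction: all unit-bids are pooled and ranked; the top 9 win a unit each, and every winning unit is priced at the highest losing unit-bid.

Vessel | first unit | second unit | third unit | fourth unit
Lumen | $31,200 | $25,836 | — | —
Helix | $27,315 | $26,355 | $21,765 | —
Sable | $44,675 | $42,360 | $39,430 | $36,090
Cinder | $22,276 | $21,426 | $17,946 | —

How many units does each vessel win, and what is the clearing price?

Cinder 1, Helix 2, Lumen 2, Sable 4; clearing price $21,765

Merging the schedules and taking the best 9: 44,675 (Sable-1), 42,360 (Sable-2), 39,430 (Sable-3), 36,090 (Sable-4), 31,200 (Lumen-1), 27,315 (Helix-1), 26,355 (Helix-2), 25,836 (Lumen-2), 22,276 (Cinder-1)
The (k+1)-th unit-bid is $21,765.
Allocation: Cinder 1, Helix 2, Lumen 2, Sable 4.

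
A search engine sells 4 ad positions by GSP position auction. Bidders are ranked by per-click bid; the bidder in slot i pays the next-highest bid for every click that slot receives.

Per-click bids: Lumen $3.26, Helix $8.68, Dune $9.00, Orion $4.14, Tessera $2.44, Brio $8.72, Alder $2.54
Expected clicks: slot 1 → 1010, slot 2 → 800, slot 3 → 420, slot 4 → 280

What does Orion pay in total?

Per-click bids in order: $9.00 (Dune) > $8.72 (Brio) > $8.68 (Helix) > $4.14 (Orion) > $3.26 (Lumen) > …
Orion holds slot 4 → pays next bid $3.26 × 280 clicks = $912.80.

Orion pays $912.80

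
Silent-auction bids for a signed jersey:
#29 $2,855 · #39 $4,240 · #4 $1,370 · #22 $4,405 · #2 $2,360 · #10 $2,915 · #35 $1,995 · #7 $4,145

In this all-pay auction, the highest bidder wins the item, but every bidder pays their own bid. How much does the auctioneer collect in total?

Total revenue: $24,285

Bids in order: 4,405 (#22) > 4,240 (#39) > 4,145 (#7) > 2,915 (#10) > 2,855 (#29) > 2,360 (#2) > …
#22 wins with the top bid; all bids are sunk regardless.
Every bidder forfeits their bid regardless of winning.
Revenue = 2,855 + 4,240 + 1,370 + 4,405 + 2,360 + 2,915 + 1,995 + 4,145 = $24,285.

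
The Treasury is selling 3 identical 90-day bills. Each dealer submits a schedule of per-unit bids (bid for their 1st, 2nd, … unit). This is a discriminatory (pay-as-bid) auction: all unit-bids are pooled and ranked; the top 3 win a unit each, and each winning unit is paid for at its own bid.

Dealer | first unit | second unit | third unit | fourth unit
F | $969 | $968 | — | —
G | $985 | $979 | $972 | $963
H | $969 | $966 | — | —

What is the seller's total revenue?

Total revenue: $2,936

All unit-bids, highest first — top 3: 985 (G-1), 979 (G-2), 972 (G-3)
Next rejected bid: $969 (not a price — pay-as-bid).
Each winning unit pays its own bid.
Revenue = 985 + 979 + 972 = $2,936.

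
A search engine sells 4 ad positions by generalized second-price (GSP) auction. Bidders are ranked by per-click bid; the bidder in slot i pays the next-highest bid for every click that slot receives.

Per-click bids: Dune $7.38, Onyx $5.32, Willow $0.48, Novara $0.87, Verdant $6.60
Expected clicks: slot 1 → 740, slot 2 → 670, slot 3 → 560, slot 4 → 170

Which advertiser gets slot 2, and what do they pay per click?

Verdant; $5.32 per click

Ranked by bid: $7.38 (Dune) > $6.60 (Verdant) > $5.32 (Onyx) > $0.87 (Novara) > $0.48 (Willow)
Slot 2 goes to the second-ranked bidder, Verdant, who pays the next bid down: $5.32/click.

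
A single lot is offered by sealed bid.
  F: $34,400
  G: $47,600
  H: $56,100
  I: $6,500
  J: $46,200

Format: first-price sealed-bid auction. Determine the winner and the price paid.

Sorting bids: 56,100 (H) > 47,600 (G) > 46,200 (J) > 34,400 (F) > 6,500 (I)
First-price: H pays what they bid, $56,100.

H pays $56,100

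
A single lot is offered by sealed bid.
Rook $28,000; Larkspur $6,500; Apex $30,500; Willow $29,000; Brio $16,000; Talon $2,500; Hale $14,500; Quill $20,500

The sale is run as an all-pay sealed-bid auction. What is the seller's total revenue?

Total revenue: $147,500

Rule: the highest bidder wins the item, but every bidder pays their own bid.
Bids in order: 30,500 (Apex) > 29,000 (Willow) > 28,000 (Rook) > 20,500 (Quill) > 16,000 (Brio) > 14,500 (Hale) > …
Every bidder forfeits their bid regardless of winning.
Revenue = 28,000 + 6,500 + 30,500 + 29,000 + 16,000 + 2,500 + 14,500 + 20,500 = $147,500.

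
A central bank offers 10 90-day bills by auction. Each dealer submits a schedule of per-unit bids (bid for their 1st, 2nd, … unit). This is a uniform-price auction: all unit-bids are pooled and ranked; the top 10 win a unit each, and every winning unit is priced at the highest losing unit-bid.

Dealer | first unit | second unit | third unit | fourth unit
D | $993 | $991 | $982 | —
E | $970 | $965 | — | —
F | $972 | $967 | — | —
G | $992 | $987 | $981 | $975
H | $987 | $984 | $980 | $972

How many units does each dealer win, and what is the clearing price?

D 3, G 4, H 3; clearing price $972

Pooled unit-bids ranked (top 10): 993 (D-1), 992 (G-1), 991 (D-2), 987 (G-2), 987 (H-1), 984 (H-2), 982 (D-3), 981 (G-3), 980 (H-3), 975 (G-4)
First bid not allocated: $972.
Allocation: D 3, G 4, H 3.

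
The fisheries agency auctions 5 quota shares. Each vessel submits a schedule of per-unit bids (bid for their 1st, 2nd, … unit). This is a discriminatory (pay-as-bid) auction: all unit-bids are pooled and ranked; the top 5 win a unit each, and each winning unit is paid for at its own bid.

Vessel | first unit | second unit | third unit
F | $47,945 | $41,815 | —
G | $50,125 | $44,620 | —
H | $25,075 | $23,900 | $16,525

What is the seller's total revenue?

All unit-bids, highest first — top 5: 50,125 (G-1), 47,945 (F-1), 44,620 (G-2), 41,815 (F-2), 25,075 (H-1)
Next rejected bid: $23,900 (not a price — pay-as-bid).
Each winning unit pays its own bid.
Revenue = 50,125 + 47,945 + 44,620 + 41,815 + 25,075 = $209,580.

Total revenue: $209,580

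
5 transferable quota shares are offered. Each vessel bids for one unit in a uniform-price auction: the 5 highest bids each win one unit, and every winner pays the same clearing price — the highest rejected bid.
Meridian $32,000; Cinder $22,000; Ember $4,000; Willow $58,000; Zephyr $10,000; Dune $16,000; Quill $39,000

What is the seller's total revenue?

Bids ranked high→low: 58,000 (Willow), 39,000 (Quill), 32,000 (Meridian), 22,000 (Cinder), 16,000 (Dune), 10,000 (Zephyr), 4,000 (Ember)
Top 5: Willow, Quill, Meridian, Cinder, Dune.
Highest unsuccessful bid: $10,000 → clearing price.
Total revenue = 5 × $10,000 = $50,000.

Total revenue: $50,000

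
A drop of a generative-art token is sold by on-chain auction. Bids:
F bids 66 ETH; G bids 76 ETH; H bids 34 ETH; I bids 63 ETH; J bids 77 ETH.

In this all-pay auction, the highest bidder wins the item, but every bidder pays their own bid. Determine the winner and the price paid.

Bids ranked: 77 (J) > 76 (G) > 66 (F) > 63 (I) > 34 (H)
J is highest and takes the item; every bidder forfeits their bid.

J pays 77 ETH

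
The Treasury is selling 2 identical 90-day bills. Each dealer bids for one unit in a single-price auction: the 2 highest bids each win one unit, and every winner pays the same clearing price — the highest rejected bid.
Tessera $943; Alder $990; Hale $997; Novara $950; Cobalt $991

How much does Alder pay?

Alder pays $0

Sorting: 997 (Hale), 991 (Cobalt), 990 (Alder), 950 (Novara), …
Top 2: Hale, Cobalt.
Clearing price = highest rejected bid = $990.
Alder does not win → pays $0.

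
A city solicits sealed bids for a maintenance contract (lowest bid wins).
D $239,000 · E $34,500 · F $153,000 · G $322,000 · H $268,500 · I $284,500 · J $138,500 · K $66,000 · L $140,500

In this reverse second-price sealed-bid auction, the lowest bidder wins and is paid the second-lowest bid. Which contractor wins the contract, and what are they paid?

Bids ranked: 34,500 (E) < 66,000 (K) < 138,500 (J) < 140,500 (L) < 153,000 (F) < 239,000 (D) < …
E is lowest; is paid the second-lowest bid, $66,000.

E is paid $66,000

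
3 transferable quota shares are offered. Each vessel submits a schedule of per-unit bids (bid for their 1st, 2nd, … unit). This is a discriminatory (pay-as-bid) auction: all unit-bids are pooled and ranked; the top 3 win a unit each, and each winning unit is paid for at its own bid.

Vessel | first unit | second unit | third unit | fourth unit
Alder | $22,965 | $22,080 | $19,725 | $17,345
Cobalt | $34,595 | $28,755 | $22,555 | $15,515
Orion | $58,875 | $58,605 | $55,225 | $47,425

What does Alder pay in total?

All unit-bids, highest first — top 3: 58,875 (Orion-1), 58,605 (Orion-2), 55,225 (Orion-3)
Next rejected bid: $47,425 (not a price — pay-as-bid).
Alder wins no units.

Alder pays $0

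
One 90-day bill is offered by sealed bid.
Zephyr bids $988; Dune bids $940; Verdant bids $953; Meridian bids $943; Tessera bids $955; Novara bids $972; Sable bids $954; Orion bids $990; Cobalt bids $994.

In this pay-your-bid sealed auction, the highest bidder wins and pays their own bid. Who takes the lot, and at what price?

Bids ranked: 994 (Cobalt) > 990 (Orion) > 988 (Zephyr) > 972 (Novara) > 955 (Tessera) > 954 (Sable) > …
Cobalt has the highest bid and pays exactly that: $994.

Cobalt pays $994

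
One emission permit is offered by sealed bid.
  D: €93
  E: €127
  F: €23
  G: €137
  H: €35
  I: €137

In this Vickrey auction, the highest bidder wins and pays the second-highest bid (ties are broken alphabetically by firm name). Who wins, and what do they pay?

Vickrey auction: the highest bidder wins and pays the second-highest bid.
Sorting bids: 137 (G) > 137 (I) > 127 (E) > 93 (D) > 35 (H) > 23 (F)
G and I tie at €137; tie-break gives it to G.
G is highest; pays the second-highest bid, €137.

G pays €137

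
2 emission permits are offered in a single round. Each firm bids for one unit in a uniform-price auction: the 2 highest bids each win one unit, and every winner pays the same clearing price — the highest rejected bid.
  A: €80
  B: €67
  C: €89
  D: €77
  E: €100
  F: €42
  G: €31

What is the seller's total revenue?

Total revenue: €160

Sorting: 100 (E), 89 (C), 80 (A), 77 (D), …
Winners (2 units): E, C.
Highest unsuccessful bid: €80 → clearing price.
Total revenue = 2 × €80 = €160.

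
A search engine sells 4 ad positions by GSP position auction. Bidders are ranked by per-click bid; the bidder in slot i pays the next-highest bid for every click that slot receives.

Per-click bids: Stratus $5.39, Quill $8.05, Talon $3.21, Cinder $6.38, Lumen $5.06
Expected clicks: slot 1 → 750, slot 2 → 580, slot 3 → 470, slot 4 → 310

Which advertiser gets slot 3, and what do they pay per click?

Per-click bids in order: $8.05 (Quill) > $6.38 (Cinder) > $5.39 (Stratus) > $5.06 (Lumen) > $3.21 (Talon)
Slot 3 goes to the third-ranked bidder, Stratus, who pays the next bid down: $5.06/click.

Stratus; $5.06 per click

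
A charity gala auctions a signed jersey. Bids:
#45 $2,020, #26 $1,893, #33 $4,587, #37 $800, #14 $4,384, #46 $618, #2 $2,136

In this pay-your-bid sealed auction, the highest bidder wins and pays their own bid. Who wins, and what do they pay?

Pay-your-bid sealed auction: the highest bidder wins and pays their own bid.
Bids ranked: 4,587 (#33) > 4,384 (#14) > 2,136 (#2) > 2,020 (#45) > 1,893 (#26) > 800 (#37) > …
First-price: #33 pays what they bid, $4,587.

#33 pays $4,587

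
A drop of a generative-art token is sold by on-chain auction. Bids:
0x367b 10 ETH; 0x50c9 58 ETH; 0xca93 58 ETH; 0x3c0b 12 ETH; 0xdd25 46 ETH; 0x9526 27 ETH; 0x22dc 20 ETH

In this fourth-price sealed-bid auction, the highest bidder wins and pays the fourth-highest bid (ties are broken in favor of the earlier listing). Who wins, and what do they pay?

0x50c9 pays 27 ETH

Rule: the highest bidder wins and pays the fourth-highest bid.
Bids ranked: 58 (0x50c9) > 58 (0xca93) > 46 (0xdd25) > 27 (0x9526) > 20 (0x22dc) > 12 (0x3c0b) > …
Tie at 58 ETH → 0x50c9 wins by tie-break.
0x50c9 wins; payment is bid #4 in the ranking = 27 ETH.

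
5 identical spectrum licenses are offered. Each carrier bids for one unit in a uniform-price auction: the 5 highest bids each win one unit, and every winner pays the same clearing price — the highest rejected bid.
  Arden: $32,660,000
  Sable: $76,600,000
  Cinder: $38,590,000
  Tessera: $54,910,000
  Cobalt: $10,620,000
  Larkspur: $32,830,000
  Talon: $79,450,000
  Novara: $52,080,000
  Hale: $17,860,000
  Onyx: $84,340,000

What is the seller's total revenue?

Bids ranked high→low: 84,340,000 (Onyx), 79,450,000 (Talon), 76,600,000 (Sable), 54,910,000 (Tessera), 52,080,000 (Novara), 38,590,000 (Cinder), 32,830,000 (Larkspur), …
Top 5: Onyx, Talon, Sable, Tessera, Novara.
First losing bid is Cinder's $38,590,000, which sets the uniform price.
Total revenue = 5 × $38,590,000 = $192,950,000.

Total revenue: $192,950,000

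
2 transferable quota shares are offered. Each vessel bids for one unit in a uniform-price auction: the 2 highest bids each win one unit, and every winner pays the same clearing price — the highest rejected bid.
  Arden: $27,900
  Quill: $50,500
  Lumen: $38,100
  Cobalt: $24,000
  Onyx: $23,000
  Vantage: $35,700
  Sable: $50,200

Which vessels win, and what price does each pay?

Quill, Sable; each pays $38,100

Ordering the bids: 50,500 (Quill), 50,200 (Sable), 38,100 (Lumen), 35,700 (Vantage), …
Top 2: Quill, Sable.
Clearing price = highest rejected bid = $38,100.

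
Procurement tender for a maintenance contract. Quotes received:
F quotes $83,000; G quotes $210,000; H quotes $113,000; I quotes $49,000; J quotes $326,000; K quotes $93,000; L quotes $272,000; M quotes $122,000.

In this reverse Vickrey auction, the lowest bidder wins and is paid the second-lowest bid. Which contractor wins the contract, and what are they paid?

Bids ranked: 49,000 (I) < 83,000 (F) < 93,000 (K) < 113,000 (H) < 122,000 (M) < 210,000 (G) < …
I is lowest; is paid the second-lowest bid, $83,000.

I is paid $83,000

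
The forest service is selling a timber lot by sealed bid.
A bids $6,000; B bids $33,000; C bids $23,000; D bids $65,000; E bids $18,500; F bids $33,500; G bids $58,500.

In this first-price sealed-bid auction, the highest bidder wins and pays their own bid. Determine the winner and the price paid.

D pays $65,000

Rule: the highest bidder wins and pays their own bid.
Bids ranked: 65,000 (D) > 58,500 (G) > 33,500 (F) > 33,000 (B) > 23,000 (C) > 18,500 (E) > …
D is highest → pays own bid, $65,000.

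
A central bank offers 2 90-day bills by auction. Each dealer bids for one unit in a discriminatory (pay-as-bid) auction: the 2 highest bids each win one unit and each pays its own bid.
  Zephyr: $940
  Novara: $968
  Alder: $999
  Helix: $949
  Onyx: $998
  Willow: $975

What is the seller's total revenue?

Total revenue: $1,997

Bids ranked high→low: 999 (Alder), 998 (Onyx), 975 (Willow), 968 (Novara), …
Winners (2 units): Alder, Onyx.
Total revenue = 999 + 998 = $1,997.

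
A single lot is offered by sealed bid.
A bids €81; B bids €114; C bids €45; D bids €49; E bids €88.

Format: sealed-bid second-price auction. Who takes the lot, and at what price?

Sorting bids: 114 (B) > 88 (E) > 81 (A) > 49 (D) > 45 (C)
Second-price: B pays E's bid of €88.

B pays €88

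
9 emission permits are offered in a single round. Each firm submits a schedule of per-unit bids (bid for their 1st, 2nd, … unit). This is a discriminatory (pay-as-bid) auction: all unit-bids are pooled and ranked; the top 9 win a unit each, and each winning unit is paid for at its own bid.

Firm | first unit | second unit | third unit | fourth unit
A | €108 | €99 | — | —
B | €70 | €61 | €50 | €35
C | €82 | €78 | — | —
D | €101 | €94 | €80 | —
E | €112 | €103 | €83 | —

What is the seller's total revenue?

Merging the schedules and taking the best 9: 112 (E-1), 108 (A-1), 103 (E-2), 101 (D-1), 99 (A-2), 94 (D-2), 83 (E-3), 82 (C-1), 80 (D-3)
Next rejected bid: €78 (not a price — pay-as-bid).
Each winning unit pays its own bid.
Revenue = 112 + 108 + 103 + 101 + 99 + 94 + 83 + 82 + 80 = €862.

Total revenue: €862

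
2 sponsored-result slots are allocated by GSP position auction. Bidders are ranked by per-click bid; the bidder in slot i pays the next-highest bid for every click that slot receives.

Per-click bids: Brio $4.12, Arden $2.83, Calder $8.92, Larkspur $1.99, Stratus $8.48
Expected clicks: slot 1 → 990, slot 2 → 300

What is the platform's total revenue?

Total revenue: $9631.20

Per-click bids in order: $8.92 (Calder) > $8.48 (Stratus) > $4.12 (Brio) > …
Slot 1: Calder pays $8.48 × 990 = $8395.20
Slot 2: Stratus pays $4.12 × 300 = $1236.00
Total = $9631.20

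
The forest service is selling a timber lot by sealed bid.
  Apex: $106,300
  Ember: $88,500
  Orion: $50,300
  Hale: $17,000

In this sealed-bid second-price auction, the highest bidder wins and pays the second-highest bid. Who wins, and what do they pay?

Sealed-bid second-price auction: the highest bidder wins and pays the second-highest bid.
Sorting bids: 106,300 (Apex) > 88,500 (Ember) > 50,300 (Orion) > 17,000 (Hale)
Apex is highest; pays the second-highest bid, $88,500.

Apex pays $88,500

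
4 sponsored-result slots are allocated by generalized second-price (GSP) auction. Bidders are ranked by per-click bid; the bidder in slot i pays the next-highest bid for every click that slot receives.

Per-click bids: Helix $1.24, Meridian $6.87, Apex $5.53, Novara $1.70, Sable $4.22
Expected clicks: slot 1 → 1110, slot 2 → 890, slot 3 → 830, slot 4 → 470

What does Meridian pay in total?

Meridian pays $6138.30

Sorting advertisers: $6.87 (Meridian) > $5.53 (Apex) > $4.22 (Sable) > $1.70 (Novara) > $1.24 (Helix)
Meridian holds slot 1 → pays next bid $5.53 × 1110 clicks = $6138.30.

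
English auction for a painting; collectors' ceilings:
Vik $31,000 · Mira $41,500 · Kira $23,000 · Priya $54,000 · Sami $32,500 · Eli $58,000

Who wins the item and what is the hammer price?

Rule: the price rises until one bidder remains; the winner pays the price at which the last rival dropped out.
Sorting limits: 58,000 (Eli) > 54,000 (Priya) > 41,500 (Mira) > 32,500 (Sami) > 31,000 (Vik) > 23,000 (Kira)
Once the price passes $54,000, only Eli is left; the hammer falls at Priya's limit of $54,000.

Eli wins at $54,000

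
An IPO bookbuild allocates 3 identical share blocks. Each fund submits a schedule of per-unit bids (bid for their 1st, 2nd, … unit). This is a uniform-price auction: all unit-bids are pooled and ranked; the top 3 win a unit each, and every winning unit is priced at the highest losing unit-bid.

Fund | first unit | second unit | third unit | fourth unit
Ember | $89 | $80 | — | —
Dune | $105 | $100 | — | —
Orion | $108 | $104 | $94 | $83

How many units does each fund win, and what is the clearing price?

All unit-bids, highest first — top 3: 108 (Orion-1), 105 (Dune-1), 104 (Orion-2)
First bid not allocated: $100.
Allocation: Dune 1, Orion 2.

Dune 1, Orion 2; clearing price $100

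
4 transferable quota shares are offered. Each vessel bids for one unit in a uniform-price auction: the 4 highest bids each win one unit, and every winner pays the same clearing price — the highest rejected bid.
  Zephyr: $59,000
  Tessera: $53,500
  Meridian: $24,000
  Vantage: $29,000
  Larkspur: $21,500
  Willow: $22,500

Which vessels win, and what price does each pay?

Ordering the bids: 59,000 (Zephyr), 53,500 (Tessera), 29,000 (Vantage), 24,000 (Meridian), 22,500 (Willow), 21,500 (Larkspur)
Winners (4 units): Zephyr, Tessera, Vantage, Meridian.
First losing bid is Willow's $22,500, which sets the uniform price.

Zephyr, Tessera, Vantage, Meridian; each pays $22,500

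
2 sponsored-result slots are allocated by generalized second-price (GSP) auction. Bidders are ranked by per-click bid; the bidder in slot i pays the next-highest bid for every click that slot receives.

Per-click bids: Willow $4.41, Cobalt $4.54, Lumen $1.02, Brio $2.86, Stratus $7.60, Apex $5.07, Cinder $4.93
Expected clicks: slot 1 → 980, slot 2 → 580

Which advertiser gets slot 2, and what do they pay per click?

Per-click bids in order: $7.60 (Stratus) > $5.07 (Apex) > $4.93 (Cinder) > …
Slot 2 goes to the second-ranked bidder, Apex, who pays the next bid down: $4.93/click.

Apex; $4.93 per click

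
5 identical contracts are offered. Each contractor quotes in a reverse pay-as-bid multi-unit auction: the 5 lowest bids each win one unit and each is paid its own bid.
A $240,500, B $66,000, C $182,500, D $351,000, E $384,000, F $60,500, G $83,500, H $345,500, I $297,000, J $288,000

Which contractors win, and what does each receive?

F $60,500, B $66,000, G $83,500, C $182,500, A $240,500

Ordering the bids: 60,500 (F), 66,000 (B), 83,500 (G), 182,500 (C), 240,500 (A), 288,000 (J), 297,000 (I), …
The 5 lowest are F, B, G, C, A.
Each winner is paid its own bid: F $60,500, B $66,000, G $83,500, C $182,500, A $240,500.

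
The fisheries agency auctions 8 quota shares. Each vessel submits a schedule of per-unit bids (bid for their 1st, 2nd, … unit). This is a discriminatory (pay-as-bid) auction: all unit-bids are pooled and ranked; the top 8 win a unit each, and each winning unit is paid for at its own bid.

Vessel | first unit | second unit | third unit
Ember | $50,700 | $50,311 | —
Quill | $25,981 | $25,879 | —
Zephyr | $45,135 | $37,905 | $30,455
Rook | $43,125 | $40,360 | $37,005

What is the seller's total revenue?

Total revenue: $334,996

Merging the schedules and taking the best 8: 50,700 (Ember-1), 50,311 (Ember-2), 45,135 (Zephyr-1), 43,125 (Rook-1), 40,360 (Rook-2), 37,905 (Zephyr-2), 37,005 (Rook-3), 30,455 (Zephyr-3)
Next rejected bid: $25,981 (not a price — pay-as-bid).
Each winning unit pays its own bid.
Revenue = 50,700 + 50,311 + 45,135 + 43,125 + 40,360 + 37,905 + 37,005 + 30,455 = $334,996.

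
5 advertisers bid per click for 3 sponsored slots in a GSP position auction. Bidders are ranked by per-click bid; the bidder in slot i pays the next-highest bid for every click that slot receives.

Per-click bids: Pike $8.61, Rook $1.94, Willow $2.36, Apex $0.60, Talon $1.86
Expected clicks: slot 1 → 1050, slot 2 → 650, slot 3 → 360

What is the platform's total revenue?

Ranked by bid: $8.61 (Pike) > $2.36 (Willow) > $1.94 (Rook) > $1.86 (Talon) > …
Slot 1: Pike pays $2.36 × 1050 = $2478.00
Slot 2: Willow pays $1.94 × 650 = $1261.00
Slot 3: Rook pays $1.86 × 360 = $669.60
Total = $4408.60

Total revenue: $4408.60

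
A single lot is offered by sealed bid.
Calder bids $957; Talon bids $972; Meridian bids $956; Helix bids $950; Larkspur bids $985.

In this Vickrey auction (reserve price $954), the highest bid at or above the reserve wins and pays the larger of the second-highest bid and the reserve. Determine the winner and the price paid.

Sorting bids: 985 (Larkspur) > 972 (Talon) > 957 (Calder) > 956 (Meridian) > 950 (Helix)
Larkspur has the top bid at or above the reserve ($985).
Second-highest bid $972 exceeds the reserve $954 → payment $972.

Larkspur pays $972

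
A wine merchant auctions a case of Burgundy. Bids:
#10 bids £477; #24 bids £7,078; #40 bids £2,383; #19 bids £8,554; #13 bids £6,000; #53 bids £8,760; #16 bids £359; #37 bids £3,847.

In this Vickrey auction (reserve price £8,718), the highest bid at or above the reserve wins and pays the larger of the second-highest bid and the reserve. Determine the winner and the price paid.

Bids in order: 8,760 (#53) > 8,554 (#19) > 7,078 (#24) > 6,000 (#13) > 3,847 (#37) > 2,383 (#40) > …
#53 has the top bid at or above the reserve (£8,760).
Second-highest bid £8,554 is below the reserve £8,718, so the reserve binds → payment £8,718.

#53 pays £8,718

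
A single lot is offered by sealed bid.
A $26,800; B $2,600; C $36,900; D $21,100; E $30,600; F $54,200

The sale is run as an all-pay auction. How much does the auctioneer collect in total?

Total revenue: $172,200

Sorting bids: 54,200 (F) > 36,900 (C) > 30,600 (E) > 26,800 (A) > 21,100 (D) > 2,600 (B)
F wins with the top bid; all bids are sunk regardless.
Every bidder forfeits their bid regardless of winning.
Revenue = 26,800 + 2,600 + 36,900 + 21,100 + 30,600 + 54,200 = $172,200.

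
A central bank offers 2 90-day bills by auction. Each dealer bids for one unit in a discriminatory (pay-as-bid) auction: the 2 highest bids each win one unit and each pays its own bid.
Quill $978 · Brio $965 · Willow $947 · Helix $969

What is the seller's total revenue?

Total revenue: $1,947

Bids ranked high→low: 978 (Quill), 969 (Helix), 965 (Brio), 947 (Willow)
The 2 highest are Quill, Helix.
Total revenue = 978 + 969 = $1,947.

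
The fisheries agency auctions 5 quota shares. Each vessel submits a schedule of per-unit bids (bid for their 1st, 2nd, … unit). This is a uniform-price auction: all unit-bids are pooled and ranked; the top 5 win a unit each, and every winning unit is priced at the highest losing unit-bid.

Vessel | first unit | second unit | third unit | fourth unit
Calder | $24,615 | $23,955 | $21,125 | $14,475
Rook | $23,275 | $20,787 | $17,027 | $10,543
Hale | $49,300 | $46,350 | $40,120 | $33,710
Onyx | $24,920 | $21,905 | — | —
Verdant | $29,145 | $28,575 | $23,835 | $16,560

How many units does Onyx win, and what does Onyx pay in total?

Pooled unit-bids ranked (top 5): 49,300 (Hale-1), 46,350 (Hale-2), 40,120 (Hale-3), 33,710 (Hale-4), 29,145 (Verdant-1)
The (k+1)-th unit-bid is $28,575.
Onyx wins 0 unit(s) at $28,575 each.

Onyx: 0 units, pays $0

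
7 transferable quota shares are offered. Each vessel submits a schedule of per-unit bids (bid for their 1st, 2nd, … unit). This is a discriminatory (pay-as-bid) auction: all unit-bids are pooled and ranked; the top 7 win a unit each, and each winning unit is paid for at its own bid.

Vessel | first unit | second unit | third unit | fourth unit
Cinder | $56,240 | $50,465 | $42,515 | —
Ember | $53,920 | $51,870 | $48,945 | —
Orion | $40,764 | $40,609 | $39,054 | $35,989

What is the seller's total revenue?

All unit-bids, highest first — top 7: 56,240 (Cinder-1), 53,920 (Ember-1), 51,870 (Ember-2), 50,465 (Cinder-2), 48,945 (Ember-3), 42,515 (Cinder-3), 40,764 (Orion-1)
Next rejected bid: $40,609 (not a price — pay-as-bid).
Each winning unit pays its own bid.
Revenue = 56,240 + 53,920 + 51,870 + 50,465 + 48,945 + 42,515 + 40,764 = $344,719.

Total revenue: $344,719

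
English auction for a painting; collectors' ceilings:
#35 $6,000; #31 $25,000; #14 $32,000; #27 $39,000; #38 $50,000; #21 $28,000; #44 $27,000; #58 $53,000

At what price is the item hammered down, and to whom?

Sorting limits: 53,000 (#58) > 50,000 (#38) > 39,000 (#27) > 32,000 (#14) > 28,000 (#21) > 27,000 (#44) > …
Once the price passes $50,000, only #58 is left; the hammer falls at #38's limit of $50,000.

#58 wins at $50,000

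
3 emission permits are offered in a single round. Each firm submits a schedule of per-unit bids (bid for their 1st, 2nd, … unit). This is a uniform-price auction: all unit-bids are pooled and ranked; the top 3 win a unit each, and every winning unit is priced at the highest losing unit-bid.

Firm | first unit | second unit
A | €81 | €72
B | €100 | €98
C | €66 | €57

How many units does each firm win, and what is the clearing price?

Merging the schedules and taking the best 3: 100 (B-1), 98 (B-2), 81 (A-1)
Highest rejected unit-bid = €72.
Allocation: A 1, B 2.

A 1, B 2; clearing price €72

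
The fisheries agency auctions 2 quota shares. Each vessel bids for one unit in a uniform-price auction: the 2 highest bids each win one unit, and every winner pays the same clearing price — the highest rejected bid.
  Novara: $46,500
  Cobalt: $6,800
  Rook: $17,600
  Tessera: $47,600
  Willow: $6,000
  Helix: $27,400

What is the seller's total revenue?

Total revenue: $54,800

Sorting: 47,600 (Tessera), 46,500 (Novara), 27,400 (Helix), 17,600 (Rook), …
Top 2: Tessera, Novara.
Highest unsuccessful bid: $27,400 → clearing price.
Total revenue = 2 × $27,400 = $54,800.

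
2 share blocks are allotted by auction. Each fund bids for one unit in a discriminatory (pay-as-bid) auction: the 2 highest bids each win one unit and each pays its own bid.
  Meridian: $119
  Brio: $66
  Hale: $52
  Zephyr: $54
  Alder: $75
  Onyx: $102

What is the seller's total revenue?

Total revenue: $221

Sorting: 119 (Meridian), 102 (Onyx), 75 (Alder), 66 (Brio), …
The 2 highest are Meridian, Onyx.
Total revenue = 119 + 102 = $221.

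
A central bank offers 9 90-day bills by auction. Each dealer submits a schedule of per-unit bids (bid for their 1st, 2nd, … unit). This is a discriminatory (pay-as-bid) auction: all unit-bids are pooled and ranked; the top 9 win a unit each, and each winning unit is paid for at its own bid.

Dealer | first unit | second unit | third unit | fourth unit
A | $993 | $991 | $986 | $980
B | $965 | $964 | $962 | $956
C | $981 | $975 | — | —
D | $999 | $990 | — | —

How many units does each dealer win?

Merging the schedules and taking the best 9: 999 (D-1), 993 (A-1), 991 (A-2), 990 (D-2), 986 (A-3), 981 (C-1), 980 (A-4), 975 (C-2), 965 (B-1)
Next rejected bid: $964 (not a price — pay-as-bid).
Allocation: A 4, B 1, C 2, D 2.

A 4, B 1, C 2, D 2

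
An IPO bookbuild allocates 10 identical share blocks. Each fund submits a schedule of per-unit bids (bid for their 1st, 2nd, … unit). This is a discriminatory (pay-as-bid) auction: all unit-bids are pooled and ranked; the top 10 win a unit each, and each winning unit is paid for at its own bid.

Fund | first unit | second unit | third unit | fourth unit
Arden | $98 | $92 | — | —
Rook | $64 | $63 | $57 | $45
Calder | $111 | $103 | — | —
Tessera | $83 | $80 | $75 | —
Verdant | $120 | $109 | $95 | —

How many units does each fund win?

Arden 2, Calder 2, Tessera 3, Verdant 3

All unit-bids, highest first — top 10: 120 (Verdant-1), 111 (Calder-1), 109 (Verdant-2), 103 (Calder-2), 98 (Arden-1), 95 (Verdant-3), 92 (Arden-2), 83 (Tessera-1), 80 (Tessera-2), 75 (Tessera-3)
Next rejected bid: $64 (not a price — pay-as-bid).
Allocation: Arden 2, Calder 2, Tessera 3, Verdant 3.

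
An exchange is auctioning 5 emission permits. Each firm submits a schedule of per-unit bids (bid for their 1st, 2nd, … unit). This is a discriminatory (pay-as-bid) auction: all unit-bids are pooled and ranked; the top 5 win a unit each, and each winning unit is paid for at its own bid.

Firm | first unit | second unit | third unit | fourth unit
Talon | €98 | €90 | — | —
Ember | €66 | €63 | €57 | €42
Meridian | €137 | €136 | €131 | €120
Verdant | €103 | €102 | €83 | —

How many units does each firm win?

Pooled unit-bids ranked (top 5): 137 (Meridian-1), 136 (Meridian-2), 131 (Meridian-3), 120 (Meridian-4), 103 (Verdant-1)
Next rejected bid: €102 (not a price — pay-as-bid).
Allocation: Meridian 4, Verdant 1.

Meridian 4, Verdant 1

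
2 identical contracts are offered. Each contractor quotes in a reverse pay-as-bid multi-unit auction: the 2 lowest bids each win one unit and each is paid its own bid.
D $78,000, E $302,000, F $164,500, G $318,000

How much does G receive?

Ordering the bids: 78,000 (D), 164,500 (F), 302,000 (E), 318,000 (G)
The 2 lowest are D, F.
G does not win → $0.

G is paid $0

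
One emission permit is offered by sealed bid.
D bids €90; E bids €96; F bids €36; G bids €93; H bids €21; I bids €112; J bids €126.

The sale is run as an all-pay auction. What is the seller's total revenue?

Total revenue: €574

Bids ranked: 126 (J) > 112 (I) > 96 (E) > 93 (G) > 90 (D) > 36 (F) > …
J wins with the top bid; all bids are sunk regardless.
Every bidder forfeits their bid regardless of winning.
Revenue = 90 + 96 + 36 + 93 + 21 + 112 + 126 = €574.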